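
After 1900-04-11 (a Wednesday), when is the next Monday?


Current: Wednesday
Target: Monday
Days ahead: 5

Next Monday: 1900-04-16


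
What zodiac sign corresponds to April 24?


Date: April 24
Conventional tropical zodiac dates: Taurus from April 20 onward; Gemini starts May 21
April 24 falls within the Taurus range

Taurus


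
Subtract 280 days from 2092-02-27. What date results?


Start: 2092-02-27, subtract 280 days
Back 27 days from February 27 reaches January 31, 2092 -> 253 left
January 2092 has 31 days -> back to December 31, 2091 -> 222 left
December 2091 has 31 days -> back to November 30, 2091 -> 191 left
November 2091 has 30 days -> back to October 31, 2091 -> 161 left
October 2091 has 31 days -> back to September 30, 2091 -> 130 left
September 2091 has 30 days -> back to August 31, 2091 -> 100 left
August 2091 has 31 days -> back to July 31, 2091 -> 69 left
July 2091 has 31 days -> back to June 30, 2091 -> 38 left
June 2091 has 30 days -> back to May 31, 2091 -> 8 left
May 2091: 31 - 8 = 23 -> lands on May 23

Result: 2091-05-23


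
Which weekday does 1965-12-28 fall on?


Date: December 28, 1965
Anchor: Jan 1, 1965. With p = 1965 - 1 = 1964: (p + p//4 - p//100 + p//400) mod 7 = (1964 + 491 - 19 + 4) mod 7 = 2440 mod 7 = 4 -> Friday (Mon=0 ... Sun=6)
Days before December (Jan-Nov): 334; offset = 334 + 28 - 1 = 361
Weekday index = (4 + 361) mod 7 = 1

Day of the week: Tuesday


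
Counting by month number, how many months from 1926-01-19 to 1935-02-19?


From January 1926 to February 1935
9 years * 12 = 108 months, plus 1 month = 109

109 months


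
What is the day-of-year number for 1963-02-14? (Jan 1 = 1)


Date: February 14, 1963
Days in months 1 through 1: 31
Plus 14 days in February

Day of year: 45


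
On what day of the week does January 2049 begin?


Target: January 1, 2049
Anchor: Jan 1, 2049. With p = 2049 - 1 = 2048: (p + p//4 - p//100 + p//400) mod 7 = (2048 + 512 - 20 + 5) mod 7 = 2545 mod 7 = 4 -> Friday (Mon=0 ... Sun=6)
Offset from anchor: 0 days
Weekday index = (4 + 0) mod 7 = 4

Friday


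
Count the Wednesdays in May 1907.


May 1907 has 31 days
Anchor: Jan 1, 1907. With p = 1907 - 1 = 1906: (p + p//4 - p//100 + p//400) mod 7 = (1906 + 476 - 19 + 4) mod 7 = 2367 mod 7 = 1 -> Tuesday (Mon=0 ... Sun=6)
Days before May (Jan-Apr): 120; May 1 index = (1 + 120) mod 7 = 2 -> Wednesday
First Wednesday is May 1
Wednesdays: 1, 8, 15, 22, 29

5 Wednesdays


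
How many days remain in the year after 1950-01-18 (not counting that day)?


Day of year: 18 of 365
Remaining = 365 - 18

347 days


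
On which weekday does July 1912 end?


July 1912 has 31 days
Anchor: Jan 1, 1912. With p = 1912 - 1 = 1911: (p + p//4 - p//100 + p//400) mod 7 = (1911 + 477 - 19 + 4) mod 7 = 2373 mod 7 = 0 -> Monday (Mon=0 ... Sun=6)
Days before July (Jan-Jun): 182; July 1 index = (0 + 182) mod 7 = 0 -> Monday
Last day offset: 31 - 1 = 30 days
Weekday index = (0 + 30) mod 7 = 2

Wednesday, July 31


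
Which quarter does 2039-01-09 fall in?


Month: January (month 1)
Q1: Jan-Mar, Q2: Apr-Jun, Q3: Jul-Sep, Q4: Oct-Dec

Q1


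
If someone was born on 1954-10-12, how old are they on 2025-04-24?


Birth: 1954-10-12
Reference: 2025-04-24
Year difference: 2025 - 1954 = 71
Birthday not yet reached in 2025, subtract 1

70 years old


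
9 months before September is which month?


September is month 9
9 - 9 = 0; wrap: 0 + 12 = 12

December


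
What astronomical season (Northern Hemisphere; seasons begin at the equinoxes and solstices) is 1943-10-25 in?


Date: October 25
Astronomical Autumn (approx.; exact equinox/solstice day varies by year): September 22 to December 20
October 25 falls within the Autumn window

Autumn


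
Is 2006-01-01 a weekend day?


Anchor: Jan 1, 2006. With p = 2006 - 1 = 2005: (p + p//4 - p//100 + p//400) mod 7 = (2005 + 501 - 20 + 5) mod 7 = 2491 mod 7 = 6 -> Sunday (Mon=0 ... Sun=6)
Day of year: 1; offset = 0
Weekday index = (6 + 0) mod 7 = 6 -> Sunday
Weekend days: Saturday, Sunday

Yes


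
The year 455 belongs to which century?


Century = (year - 1) // 100 + 1
= (455 - 1) // 100 + 1
= 454 // 100 + 1
= 4 + 1

5th century


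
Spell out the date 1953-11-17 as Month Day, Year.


ISO 1953-11-17 parses as year=1953, month=11, day=17
Month 11 -> November

November 17, 1953


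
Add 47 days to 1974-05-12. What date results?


Start: 1974-05-12, add 47 days
May 1974 has 31 days: 31 - 12 = 19 days to May 31 -> 28 left
June 1974: 28 <= 30 -> lands on June 28

Result: 1974-06-28


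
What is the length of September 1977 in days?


September 1977

30 days


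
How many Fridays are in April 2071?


April 2071 has 30 days
Anchor: Jan 1, 2071. With p = 2071 - 1 = 2070: (p + p//4 - p//100 + p//400) mod 7 = (2070 + 517 - 20 + 5) mod 7 = 2572 mod 7 = 3 -> Thursday (Mon=0 ... Sun=6)
Days before April (Jan-Mar): 90; April 1 index = (3 + 90) mod 7 = 2 -> Wednesday
First Friday is April 3
Fridays: 3, 10, 17, 24

4 Fridays


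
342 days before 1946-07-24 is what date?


Start: 1946-07-24, subtract 342 days
Back 24 days from July 24 reaches June 30, 1946 -> 318 left
June 1946 has 30 days -> back to May 31, 1946 -> 288 left
May 1946 has 31 days -> back to April 30, 1946 -> 257 left
April 1946 has 30 days -> back to March 31, 1946 -> 227 left
March 1946 has 31 days -> back to February 28, 1946 -> 196 left
February 1946 has 28 days -> back to January 31, 1946 -> 168 left
January 1946 has 31 days -> back to December 31, 1945 -> 137 left
December 1945 has 31 days -> back to November 30, 1945 -> 106 left
November 1945 has 30 days -> back to October 31, 1945 -> 76 left
October 1945 has 31 days -> back to September 30, 1945 -> 45 left
September 1945 has 30 days -> back to August 31, 1945 -> 15 left
August 1945: 31 - 15 = 16 -> lands on August 16

Result: 1945-08-16


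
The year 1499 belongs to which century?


Century = (year - 1) // 100 + 1
= (1499 - 1) // 100 + 1
= 1498 // 100 + 1
= 14 + 1

15th century


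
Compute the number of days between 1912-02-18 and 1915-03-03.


From 1912-02-18 to 1915-03-03
1912-02-18: days before February = 31; day of year = 31 + 18 = 49
1915-03-03: days before March = 31 + 28 = 59 (1915 is not a leap year); day of year = 59 + 3 = 62
Rest of 1912: 366 - 49 = 317
Full years 1913 (365), 1914 (365): 730
Total = 317 + 730 + 62 = 1109

1109 days


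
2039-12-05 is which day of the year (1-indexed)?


Date: December 5, 2039
Days in months 1 through 11: 334
Plus 5 days in December

Day of year: 339


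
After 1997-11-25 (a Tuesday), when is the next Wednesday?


Current: Tuesday
Target: Wednesday
Days ahead: 1

Next Wednesday: 1997-11-26


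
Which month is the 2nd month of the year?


Month 2 of 12

February


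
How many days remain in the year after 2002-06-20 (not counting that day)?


Day of year: 171 of 365
Remaining = 365 - 171

194 days


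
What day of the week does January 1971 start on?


Target: January 1, 1971
Anchor: Jan 1, 1971. With p = 1971 - 1 = 1970: (p + p//4 - p//100 + p//400) mod 7 = (1970 + 492 - 19 + 4) mod 7 = 2447 mod 7 = 4 -> Friday (Mon=0 ... Sun=6)
Offset from anchor: 0 days
Weekday index = (4 + 0) mod 7 = 4

Friday


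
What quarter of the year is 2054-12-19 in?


Month: December (month 12)
Q1: Jan-Mar, Q2: Apr-Jun, Q3: Jul-Sep, Q4: Oct-Dec

Q4


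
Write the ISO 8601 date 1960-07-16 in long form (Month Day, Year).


ISO 1960-07-16 parses as year=1960, month=07, day=16
Month 7 -> July

July 16, 1960


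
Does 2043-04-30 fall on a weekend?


Anchor: Jan 1, 2043. With p = 2043 - 1 = 2042: (p + p//4 - p//100 + p//400) mod 7 = (2042 + 510 - 20 + 5) mod 7 = 2537 mod 7 = 3 -> Thursday (Mon=0 ... Sun=6)
Day of year: 120; offset = 119
Weekday index = (3 + 119) mod 7 = 3 -> Thursday
Weekend days: Saturday, Sunday

No


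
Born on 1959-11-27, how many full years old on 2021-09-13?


Birth: 1959-11-27
Reference: 2021-09-13
Year difference: 2021 - 1959 = 62
Birthday not yet reached in 2021, subtract 1

61 years old


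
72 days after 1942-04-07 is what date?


Start: 1942-04-07, add 72 days
April 1942 has 30 days: 30 - 7 = 23 days to April 30 -> 49 left
May 1942 has 31 days -> 18 left
June 1942: 18 <= 30 -> lands on June 18

Result: 1942-06-18


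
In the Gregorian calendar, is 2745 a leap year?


Gregorian leap year rule: divisible by 4, but not by 100, unless also by 400.
2745 is not divisible by 4 -> not a leap year

No


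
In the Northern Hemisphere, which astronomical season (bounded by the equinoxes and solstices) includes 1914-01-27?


Date: January 27
Astronomical Winter (approx.; exact equinox/solstice day varies by year): December 21 to March 19
January 27 falls within the Winter window

Winter


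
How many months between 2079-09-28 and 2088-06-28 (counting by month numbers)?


From September 2079 to June 2088
9 years * 12 = 108 months, minus 3 months = 105

105 months


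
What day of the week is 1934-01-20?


Date: January 20, 1934
Anchor: Jan 1, 1934. With p = 1934 - 1 = 1933: (p + p//4 - p//100 + p//400) mod 7 = (1933 + 483 - 19 + 4) mod 7 = 2401 mod 7 = 0 -> Monday (Mon=0 ... Sun=6)
Days into year = 20 - 1 = 19
Weekday index = (0 + 19) mod 7 = 5

Day of the week: Saturday


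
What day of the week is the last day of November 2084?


November 2084 has 30 days
Anchor: Jan 1, 2084. With p = 2084 - 1 = 2083: (p + p//4 - p//100 + p//400) mod 7 = (2083 + 520 - 20 + 5) mod 7 = 2588 mod 7 = 5 -> Saturday (Mon=0 ... Sun=6)
Days before November (Jan-Oct): 305; November 1 index = (5 + 305) mod 7 = 2 -> Wednesday
Last day offset: 30 - 1 = 29 days
Weekday index = (2 + 29) mod 7 = 3

Thursday, November 30


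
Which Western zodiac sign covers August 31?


Date: August 31
Conventional tropical zodiac dates: Virgo from August 23 onward; Libra starts September 23
August 31 falls within the Virgo range

Virgo


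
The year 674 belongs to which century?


Century = (year - 1) // 100 + 1
= (674 - 1) // 100 + 1
= 673 // 100 + 1
= 6 + 1

7th century


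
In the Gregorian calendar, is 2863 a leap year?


Gregorian leap year rule: divisible by 4, but not by 100, unless also by 400.
2863 is not divisible by 4 -> not a leap year

No


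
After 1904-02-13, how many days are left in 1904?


Day of year: 44 of 366
Remaining = 366 - 44

322 days


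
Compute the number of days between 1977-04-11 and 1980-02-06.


From 1977-04-11 to 1980-02-06
1977-04-11: days before April = 31 + 28 + 31 = 90 (1977 is not a leap year); day of year = 90 + 11 = 101
1980-02-06: days before February = 31; day of year = 31 + 6 = 37
Rest of 1977: 365 - 101 = 264
Full years 1978 (365), 1979 (365): 730
Total = 264 + 730 + 37 = 1031

1031 days


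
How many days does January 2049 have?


January 2049

31 days


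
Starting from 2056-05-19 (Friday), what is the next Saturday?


Current: Friday
Target: Saturday
Days ahead: 1

Next Saturday: 2056-05-20


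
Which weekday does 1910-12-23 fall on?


Date: December 23, 1910
Anchor: Jan 1, 1910. With p = 1910 - 1 = 1909: (p + p//4 - p//100 + p//400) mod 7 = (1909 + 477 - 19 + 4) mod 7 = 2371 mod 7 = 5 -> Saturday (Mon=0 ... Sun=6)
Days before December (Jan-Nov): 334; offset = 334 + 23 - 1 = 356
Weekday index = (5 + 356) mod 7 = 4

Day of the week: Friday


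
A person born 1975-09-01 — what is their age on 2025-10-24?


Birth: 1975-09-01
Reference: 2025-10-24
Year difference: 2025 - 1975 = 50

50 years old


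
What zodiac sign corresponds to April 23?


Date: April 23
Conventional tropical zodiac dates: Taurus from April 20 onward; Gemini starts May 21
April 23 falls within the Taurus range

Taurus


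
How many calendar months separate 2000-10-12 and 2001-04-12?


From October 2000 to April 2001
1 year * 12 = 12 months, minus 6 months = 6

6 months


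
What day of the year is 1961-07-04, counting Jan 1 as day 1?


Date: July 4, 1961
Days in months 1 through 6: 181
Plus 4 days in July

Day of year: 185


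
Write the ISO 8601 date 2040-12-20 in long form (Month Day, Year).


ISO 2040-12-20 parses as year=2040, month=12, day=20
Month 12 -> December

December 20, 2040


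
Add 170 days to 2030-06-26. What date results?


Start: 2030-06-26, add 170 days
June 2030 has 30 days: 30 - 26 = 4 days to June 30 -> 166 left
July 2030 has 31 days -> 135 left
August 2030 has 31 days -> 104 left
September 2030 has 30 days -> 74 left
October 2030 has 31 days -> 43 left
November 2030 has 30 days -> 13 left
December 2030: 13 <= 31 -> lands on December 13

Result: 2030-12-13


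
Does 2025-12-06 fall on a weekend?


Anchor: Jan 1, 2025. With p = 2025 - 1 = 2024: (p + p//4 - p//100 + p//400) mod 7 = (2024 + 506 - 20 + 5) mod 7 = 2515 mod 7 = 2 -> Wednesday (Mon=0 ... Sun=6)
Day of year: 340; offset = 339
Weekday index = (2 + 339) mod 7 = 5 -> Saturday
Weekend days: Saturday, Sunday

Yes


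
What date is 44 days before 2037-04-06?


Start: 2037-04-06, subtract 44 days
Back 6 days from April 6 reaches March 31, 2037 -> 38 left
March 2037 has 31 days -> back to February 28, 2037 -> 7 left
February 2037: 28 - 7 = 21 -> lands on February 21

Result: 2037-02-21


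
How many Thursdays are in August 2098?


August 2098 has 31 days
Anchor: Jan 1, 2098. With p = 2098 - 1 = 2097: (p + p//4 - p//100 + p//400) mod 7 = (2097 + 524 - 20 + 5) mod 7 = 2606 mod 7 = 2 -> Wednesday (Mon=0 ... Sun=6)
Days before August (Jan-Jul): 212; August 1 index = (2 + 212) mod 7 = 4 -> Friday
First Thursday is August 7
Thursdays: 7, 14, 21, 28

4 Thursdays


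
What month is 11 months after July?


July is month 7
7 + 11 = 18; wrap: 18 - 12 = 6

June


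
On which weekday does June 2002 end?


June 2002 has 30 days
Anchor: Jan 1, 2002. With p = 2002 - 1 = 2001: (p + p//4 - p//100 + p//400) mod 7 = (2001 + 500 - 20 + 5) mod 7 = 2486 mod 7 = 1 -> Tuesday (Mon=0 ... Sun=6)
Days before June (Jan-May): 151; June 1 index = (1 + 151) mod 7 = 5 -> Saturday
Last day offset: 30 - 1 = 29 days
Weekday index = (5 + 29) mod 7 = 6

Sunday, June 30


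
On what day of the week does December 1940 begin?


Target: December 1, 1940
Anchor: Jan 1, 1940. With p = 1940 - 1 = 1939: (p + p//4 - p//100 + p//400) mod 7 = (1939 + 484 - 19 + 4) mod 7 = 2408 mod 7 = 0 -> Monday (Mon=0 ... Sun=6)
Days before December (Jan-Nov): 335 days
Weekday index = (0 + 335) mod 7 = 6

Sunday


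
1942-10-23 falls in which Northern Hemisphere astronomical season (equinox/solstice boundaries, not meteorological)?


Date: October 23
Astronomical Autumn (approx.; exact equinox/solstice day varies by year): September 22 to December 20
October 23 falls within the Autumn window

Autumn


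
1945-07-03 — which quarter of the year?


Month: July (month 7)
Q1: Jan-Mar, Q2: Apr-Jun, Q3: Jul-Sep, Q4: Oct-Dec

Q3


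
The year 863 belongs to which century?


Century = (year - 1) // 100 + 1
= (863 - 1) // 100 + 1
= 862 // 100 + 1
= 8 + 1

9th century


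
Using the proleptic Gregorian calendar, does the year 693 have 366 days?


Gregorian leap year rule: divisible by 4, but not by 100, unless also by 400.
693 is not divisible by 4 -> not a leap year

No


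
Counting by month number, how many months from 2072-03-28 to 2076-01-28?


From March 2072 to January 2076
4 years * 12 = 48 months, minus 2 months = 46

46 months


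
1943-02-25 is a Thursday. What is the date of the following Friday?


Current: Thursday
Target: Friday
Days ahead: 1

Next Friday: 1943-02-26


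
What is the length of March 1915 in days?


March 1915

31 days


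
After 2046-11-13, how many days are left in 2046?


Day of year: 317 of 365
Remaining = 365 - 317

48 days


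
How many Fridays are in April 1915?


April 1915 has 30 days
Anchor: Jan 1, 1915. With p = 1915 - 1 = 1914: (p + p//4 - p//100 + p//400) mod 7 = (1914 + 478 - 19 + 4) mod 7 = 2377 mod 7 = 4 -> Friday (Mon=0 ... Sun=6)
Days before April (Jan-Mar): 90; April 1 index = (4 + 90) mod 7 = 3 -> Thursday
First Friday is April 2
Fridays: 2, 9, 16, 23, 30

5 Fridays


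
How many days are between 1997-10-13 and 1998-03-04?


From 1997-10-13 to 1998-03-04
1997-10-13: days before October = 31 + 28 + 31 + 30 + 31 + 30 + 31 + 31 + 30 = 273 (1997 is not a leap year); day of year = 273 + 13 = 286
1998-03-04: days before March = 31 + 28 = 59 (1998 is not a leap year); day of year = 59 + 4 = 63
Rest of 1997: 365 - 286 = 79
Total = 79 + 63 = 142

142 days


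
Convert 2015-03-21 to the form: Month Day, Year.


ISO 2015-03-21 parses as year=2015, month=03, day=21
Month 3 -> March

March 21, 2015


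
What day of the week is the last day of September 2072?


September 2072 has 30 days
Anchor: Jan 1, 2072. With p = 2072 - 1 = 2071: (p + p//4 - p//100 + p//400) mod 7 = (2071 + 517 - 20 + 5) mod 7 = 2573 mod 7 = 4 -> Friday (Mon=0 ... Sun=6)
Days before September (Jan-Aug): 244; September 1 index = (4 + 244) mod 7 = 3 -> Thursday
Last day offset: 30 - 1 = 29 days
Weekday index = (3 + 29) mod 7 = 4

Friday, September 30


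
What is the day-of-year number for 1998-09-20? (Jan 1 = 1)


Date: September 20, 1998
Days in months 1 through 8: 243
Plus 20 days in September

Day of year: 263


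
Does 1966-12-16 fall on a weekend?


Anchor: Jan 1, 1966. With p = 1966 - 1 = 1965: (p + p//4 - p//100 + p//400) mod 7 = (1965 + 491 - 19 + 4) mod 7 = 2441 mod 7 = 5 -> Saturday (Mon=0 ... Sun=6)
Day of year: 350; offset = 349
Weekday index = (5 + 349) mod 7 = 4 -> Friday
Weekend days: Saturday, Sunday

No


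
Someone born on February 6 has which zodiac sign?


Date: February 6
Conventional tropical zodiac dates: Aquarius from January 20 onward; Pisces starts February 19
February 6 falls within the Aquarius range

Aquarius


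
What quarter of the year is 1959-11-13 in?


Month: November (month 11)
Q1: Jan-Mar, Q2: Apr-Jun, Q3: Jul-Sep, Q4: Oct-Dec

Q4


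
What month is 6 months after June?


June is month 6
6 + 6 = 12

December


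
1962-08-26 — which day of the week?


Date: August 26, 1962
Anchor: Jan 1, 1962. With p = 1962 - 1 = 1961: (p + p//4 - p//100 + p//400) mod 7 = (1961 + 490 - 19 + 4) mod 7 = 2436 mod 7 = 0 -> Monday (Mon=0 ... Sun=6)
Days before August (Jan-Jul): 212; offset = 212 + 26 - 1 = 237
Weekday index = (0 + 237) mod 7 = 6

Day of the week: Sunday


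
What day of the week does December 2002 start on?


Target: December 1, 2002
Anchor: Jan 1, 2002. With p = 2002 - 1 = 2001: (p + p//4 - p//100 + p//400) mod 7 = (2001 + 500 - 20 + 5) mod 7 = 2486 mod 7 = 1 -> Tuesday (Mon=0 ... Sun=6)
Days before December (Jan-Nov): 334 days
Weekday index = (1 + 334) mod 7 = 6

Sunday


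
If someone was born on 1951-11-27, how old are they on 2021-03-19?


Birth: 1951-11-27
Reference: 2021-03-19
Year difference: 2021 - 1951 = 70
Birthday not yet reached in 2021, subtract 1

69 years old


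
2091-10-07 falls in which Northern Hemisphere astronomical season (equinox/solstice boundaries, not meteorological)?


Date: October 7
Astronomical Autumn (approx.; exact equinox/solstice day varies by year): September 22 to December 20
October 7 falls within the Autumn window

Autumn


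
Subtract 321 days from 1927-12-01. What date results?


Start: 1927-12-01, subtract 321 days
Back 1 day from December 1 reaches November 30, 1927 -> 320 left
November 1927 has 30 days -> back to October 31, 1927 -> 290 left
October 1927 has 31 days -> back to September 30, 1927 -> 259 left
September 1927 has 30 days -> back to August 31, 1927 -> 229 left
August 1927 has 31 days -> back to July 31, 1927 -> 198 left
July 1927 has 31 days -> back to June 30, 1927 -> 167 left
June 1927 has 30 days -> back to May 31, 1927 -> 137 left
May 1927 has 31 days -> back to April 30, 1927 -> 106 left
April 1927 has 30 days -> back to March 31, 1927 -> 76 left
March 1927 has 31 days -> back to February 28, 1927 -> 45 left
February 1927 has 28 days -> back to January 31, 1927 -> 17 left
January 1927: 31 - 17 = 14 -> lands on January 14

Result: 1927-01-14


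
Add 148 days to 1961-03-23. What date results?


Start: 1961-03-23, add 148 days
March 1961 has 31 days: 31 - 23 = 8 days to March 31 -> 140 left
April 1961 has 30 days -> 110 left
May 1961 has 31 days -> 79 left
June 1961 has 30 days -> 49 left
July 1961 has 31 days -> 18 left
August 1961: 18 <= 31 -> lands on August 18

Result: 1961-08-18


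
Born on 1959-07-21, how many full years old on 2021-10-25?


Birth: 1959-07-21
Reference: 2021-10-25
Year difference: 2021 - 1959 = 62

62 years old


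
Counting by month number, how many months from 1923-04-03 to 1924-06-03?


From April 1923 to June 1924
1 year * 12 = 12 months, plus 2 months = 14

14 months


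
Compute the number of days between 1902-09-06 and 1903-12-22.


From 1902-09-06 to 1903-12-22
1902-09-06: days before September = 31 + 28 + 31 + 30 + 31 + 30 + 31 + 31 = 243 (1902 is not a leap year); day of year = 243 + 6 = 249
1903-12-22: days before December = 31 + 28 + 31 + 30 + 31 + 30 + 31 + 31 + 30 + 31 + 30 = 334 (1903 is not a leap year); day of year = 334 + 22 = 356
Rest of 1902: 365 - 249 = 116
Total = 116 + 356 = 472

472 days


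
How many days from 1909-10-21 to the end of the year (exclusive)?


Day of year: 294 of 365
Remaining = 365 - 294

71 days


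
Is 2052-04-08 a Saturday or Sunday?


Anchor: Jan 1, 2052. With p = 2052 - 1 = 2051: (p + p//4 - p//100 + p//400) mod 7 = (2051 + 512 - 20 + 5) mod 7 = 2548 mod 7 = 0 -> Monday (Mon=0 ... Sun=6)
Day of year: 99; offset = 98
Weekday index = (0 + 98) mod 7 = 0 -> Monday
Weekend days: Saturday, Sunday

No


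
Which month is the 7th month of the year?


Month 7 of 12

July


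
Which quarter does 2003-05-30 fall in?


Month: May (month 5)
Q1: Jan-Mar, Q2: Apr-Jun, Q3: Jul-Sep, Q4: Oct-Dec

Q2


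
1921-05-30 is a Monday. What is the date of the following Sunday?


Current: Monday
Target: Sunday
Days ahead: 6

Next Sunday: 1921-06-05


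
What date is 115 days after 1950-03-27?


Start: 1950-03-27, add 115 days
March 1950 has 31 days: 31 - 27 = 4 days to March 31 -> 111 left
April 1950 has 30 days -> 81 left
May 1950 has 31 days -> 50 left
June 1950 has 30 days -> 20 left
July 1950: 20 <= 31 -> lands on July 20

Result: 1950-07-20


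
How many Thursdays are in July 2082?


July 2082 has 31 days
Anchor: Jan 1, 2082. With p = 2082 - 1 = 2081: (p + p//4 - p//100 + p//400) mod 7 = (2081 + 520 - 20 + 5) mod 7 = 2586 mod 7 = 3 -> Thursday (Mon=0 ... Sun=6)
Days before July (Jan-Jun): 181; July 1 index = (3 + 181) mod 7 = 2 -> Wednesday
First Thursday is July 2
Thursdays: 2, 9, 16, 23, 30

5 Thursdays


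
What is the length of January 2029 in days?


January 2029

31 days


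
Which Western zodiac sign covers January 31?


Date: January 31
Conventional tropical zodiac dates: Aquarius from January 20 onward; Pisces starts February 19
January 31 falls within the Aquarius range

Aquarius


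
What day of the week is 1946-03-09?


Date: March 9, 1946
Anchor: Jan 1, 1946. With p = 1946 - 1 = 1945: (p + p//4 - p//100 + p//400) mod 7 = (1945 + 486 - 19 + 4) mod 7 = 2416 mod 7 = 1 -> Tuesday (Mon=0 ... Sun=6)
Days before March (Jan-Feb): 59; offset = 59 + 9 - 1 = 67
Weekday index = (1 + 67) mod 7 = 5

Day of the week: Saturday


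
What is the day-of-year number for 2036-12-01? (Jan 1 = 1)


Date: December 1, 2036
Days in months 1 through 11: 335
Plus 1 days in December

Day of year: 336


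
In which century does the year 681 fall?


Century = (year - 1) // 100 + 1
= (681 - 1) // 100 + 1
= 680 // 100 + 1
= 6 + 1

7th century


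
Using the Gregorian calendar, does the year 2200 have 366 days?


Gregorian leap year rule: divisible by 4, but not by 100, unless also by 400.
2200 is divisible by 100 but not 400 -> not a leap year

No


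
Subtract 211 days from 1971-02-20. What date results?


Start: 1971-02-20, subtract 211 days
Back 20 days from February 20 reaches January 31, 1971 -> 191 left
January 1971 has 31 days -> back to December 31, 1970 -> 160 left
December 1970 has 31 days -> back to November 30, 1970 -> 129 left
November 1970 has 30 days -> back to October 31, 1970 -> 99 left
October 1970 has 31 days -> back to September 30, 1970 -> 68 left
September 1970 has 30 days -> back to August 31, 1970 -> 38 left
August 1970 has 31 days -> back to July 31, 1970 -> 7 left
July 1970: 31 - 7 = 24 -> lands on July 24

Result: 1970-07-24


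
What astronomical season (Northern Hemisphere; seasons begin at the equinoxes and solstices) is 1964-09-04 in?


Date: September 4
Astronomical Summer (approx.; exact equinox/solstice day varies by year): June 21 to September 21
September 4 falls within the Summer window

Summer


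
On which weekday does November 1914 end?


November 1914 has 30 days
Anchor: Jan 1, 1914. With p = 1914 - 1 = 1913: (p + p//4 - p//100 + p//400) mod 7 = (1913 + 478 - 19 + 4) mod 7 = 2376 mod 7 = 3 -> Thursday (Mon=0 ... Sun=6)
Days before November (Jan-Oct): 304; November 1 index = (3 + 304) mod 7 = 6 -> Sunday
Last day offset: 30 - 1 = 29 days
Weekday index = (6 + 29) mod 7 = 0

Monday, November 30


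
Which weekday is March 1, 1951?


Target: March 1, 1951
Anchor: Jan 1, 1951. With p = 1951 - 1 = 1950: (p + p//4 - p//100 + p//400) mod 7 = (1950 + 487 - 19 + 4) mod 7 = 2422 mod 7 = 0 -> Monday (Mon=0 ... Sun=6)
Days before March (Jan-Feb): 59 days
Weekday index = (0 + 59) mod 7 = 3

Thursday


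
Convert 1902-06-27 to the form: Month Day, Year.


ISO 1902-06-27 parses as year=1902, month=06, day=27
Month 6 -> June

June 27, 1902


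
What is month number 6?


Month 6 of 12

June


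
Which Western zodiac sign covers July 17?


Date: July 17
Conventional tropical zodiac dates: Cancer from June 21 onward; Leo starts July 23
July 17 falls within the Cancer range

Cancer


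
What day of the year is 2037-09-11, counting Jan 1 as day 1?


Date: September 11, 2037
Days in months 1 through 8: 243
Plus 11 days in September

Day of year: 254


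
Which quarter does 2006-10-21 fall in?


Month: October (month 10)
Q1: Jan-Mar, Q2: Apr-Jun, Q3: Jul-Sep, Q4: Oct-Dec

Q4


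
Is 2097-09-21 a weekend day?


Anchor: Jan 1, 2097. With p = 2097 - 1 = 2096: (p + p//4 - p//100 + p//400) mod 7 = (2096 + 524 - 20 + 5) mod 7 = 2605 mod 7 = 1 -> Tuesday (Mon=0 ... Sun=6)
Day of year: 264; offset = 263
Weekday index = (1 + 263) mod 7 = 5 -> Saturday
Weekend days: Saturday, Sunday

Yes


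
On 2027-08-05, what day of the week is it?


Date: August 5, 2027
Anchor: Jan 1, 2027. With p = 2027 - 1 = 2026: (p + p//4 - p//100 + p//400) mod 7 = (2026 + 506 - 20 + 5) mod 7 = 2517 mod 7 = 4 -> Friday (Mon=0 ... Sun=6)
Days before August (Jan-Jul): 212; offset = 212 + 5 - 1 = 216
Weekday index = (4 + 216) mod 7 = 3

Day of the week: Thursday


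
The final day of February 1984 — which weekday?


February 1984 has 29 days
Anchor: Jan 1, 1984. With p = 1984 - 1 = 1983: (p + p//4 - p//100 + p//400) mod 7 = (1983 + 495 - 19 + 4) mod 7 = 2463 mod 7 = 6 -> Sunday (Mon=0 ... Sun=6)
Days before February (Jan): 31; February 1 index = (6 + 31) mod 7 = 2 -> Wednesday
Last day offset: 29 - 1 = 28 days
Weekday index = (2 + 28) mod 7 = 2

Wednesday, February 29


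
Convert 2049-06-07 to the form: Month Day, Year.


ISO 2049-06-07 parses as year=2049, month=06, day=07
Month 6 -> June

June 7, 2049


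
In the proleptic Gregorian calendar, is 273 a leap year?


Gregorian leap year rule: divisible by 4, but not by 100, unless also by 400.
273 is not divisible by 4 -> not a leap year

No


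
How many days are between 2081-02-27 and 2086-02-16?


From 2081-02-27 to 2086-02-16
2081-02-27: days before February = 31; day of year = 31 + 27 = 58
2086-02-16: days before February = 31; day of year = 31 + 16 = 47
Rest of 2081: 365 - 58 = 307
Full years 2082 (365), 2083 (365), 2084 (366), 2085 (365): 1461
Total = 307 + 1461 + 47 = 1815

1815 days


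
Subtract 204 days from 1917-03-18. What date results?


Start: 1917-03-18, subtract 204 days
Back 18 days from March 18 reaches February 28, 1917 -> 186 left
February 1917 has 28 days -> back to January 31, 1917 -> 158 left
January 1917 has 31 days -> back to December 31, 1916 -> 127 left
December 1916 has 31 days -> back to November 30, 1916 -> 96 left
November 1916 has 30 days -> back to October 31, 1916 -> 66 left
October 1916 has 31 days -> back to September 30, 1916 -> 35 left
September 1916 has 30 days -> back to August 31, 1916 -> 5 left
August 1916: 31 - 5 = 26 -> lands on August 26

Result: 1916-08-26


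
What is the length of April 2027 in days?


April 2027

30 days


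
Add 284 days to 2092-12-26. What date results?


Start: 2092-12-26, add 284 days
December 2092 has 31 days: 31 - 26 = 5 days to December 31 -> 279 left
January 2093 has 31 days -> 248 left
February 2093 has 28 days -> 220 left
March 2093 has 31 days -> 189 left
April 2093 has 30 days -> 159 left
May 2093 has 31 days -> 128 left
June 2093 has 30 days -> 98 left
July 2093 has 31 days -> 67 left
August 2093 has 31 days -> 36 left
September 2093 has 30 days -> 6 left
October 2093: 6 <= 31 -> lands on October 6

Result: 2093-10-06


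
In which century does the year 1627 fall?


Century = (year - 1) // 100 + 1
= (1627 - 1) // 100 + 1
= 1626 // 100 + 1
= 16 + 1

17th century


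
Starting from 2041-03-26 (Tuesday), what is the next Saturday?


Current: Tuesday
Target: Saturday
Days ahead: 4

Next Saturday: 2041-03-30


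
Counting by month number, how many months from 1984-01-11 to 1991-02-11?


From January 1984 to February 1991
7 years * 12 = 84 months, plus 1 month = 85

85 months


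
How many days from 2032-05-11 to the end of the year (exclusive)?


Day of year: 132 of 366
Remaining = 366 - 132

234 days


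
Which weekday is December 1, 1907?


Target: December 1, 1907
Anchor: Jan 1, 1907. With p = 1907 - 1 = 1906: (p + p//4 - p//100 + p//400) mod 7 = (1906 + 476 - 19 + 4) mod 7 = 2367 mod 7 = 1 -> Tuesday (Mon=0 ... Sun=6)
Days before December (Jan-Nov): 334 days
Weekday index = (1 + 334) mod 7 = 6

Sunday


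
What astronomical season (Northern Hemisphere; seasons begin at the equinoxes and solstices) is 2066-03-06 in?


Date: March 6
Astronomical Winter (approx.; exact equinox/solstice day varies by year): December 21 to March 19
March 6 falls within the Winter window

Winter


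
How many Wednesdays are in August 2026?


August 2026 has 31 days
Anchor: Jan 1, 2026. With p = 2026 - 1 = 2025: (p + p//4 - p//100 + p//400) mod 7 = (2025 + 506 - 20 + 5) mod 7 = 2516 mod 7 = 3 -> Thursday (Mon=0 ... Sun=6)
Days before August (Jan-Jul): 212; August 1 index = (3 + 212) mod 7 = 5 -> Saturday
First Wednesday is August 5
Wednesdays: 5, 12, 19, 26

4 Wednesdays


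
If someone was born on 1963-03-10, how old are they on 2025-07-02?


Birth: 1963-03-10
Reference: 2025-07-02
Year difference: 2025 - 1963 = 62

62 years old


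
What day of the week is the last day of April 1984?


April 1984 has 30 days
Anchor: Jan 1, 1984. With p = 1984 - 1 = 1983: (p + p//4 - p//100 + p//400) mod 7 = (1983 + 495 - 19 + 4) mod 7 = 2463 mod 7 = 6 -> Sunday (Mon=0 ... Sun=6)
Days before April (Jan-Mar): 91; April 1 index = (6 + 91) mod 7 = 6 -> Sunday
Last day offset: 30 - 1 = 29 days
Weekday index = (6 + 29) mod 7 = 0

Monday, April 30


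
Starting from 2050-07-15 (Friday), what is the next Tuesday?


Current: Friday
Target: Tuesday
Days ahead: 4

Next Tuesday: 2050-07-19


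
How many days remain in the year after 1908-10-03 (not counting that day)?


Day of year: 277 of 366
Remaining = 366 - 277

89 days


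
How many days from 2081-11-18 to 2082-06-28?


From 2081-11-18 to 2082-06-28
2081-11-18: days before November = 31 + 28 + 31 + 30 + 31 + 30 + 31 + 31 + 30 + 31 = 304 (2081 is not a leap year); day of year = 304 + 18 = 322
2082-06-28: days before June = 31 + 28 + 31 + 30 + 31 = 151 (2082 is not a leap year); day of year = 151 + 28 = 179
Rest of 2081: 365 - 322 = 43
Total = 43 + 179 = 222

222 days


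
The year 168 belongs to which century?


Century = (year - 1) // 100 + 1
= (168 - 1) // 100 + 1
= 167 // 100 + 1
= 1 + 1

2nd century


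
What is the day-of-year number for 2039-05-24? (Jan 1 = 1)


Date: May 24, 2039
Days in months 1 through 4: 120
Plus 24 days in May

Day of year: 144


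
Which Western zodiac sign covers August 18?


Date: August 18
Conventional tropical zodiac dates: Leo from July 23 onward; Virgo starts August 23
August 18 falls within the Leo range

Leo


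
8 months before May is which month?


May is month 5
5 - 8 = -3; wrap: -3 + 12 = 9

September


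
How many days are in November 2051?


November 2051

30 days


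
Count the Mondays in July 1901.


July 1901 has 31 days
Anchor: Jan 1, 1901. With p = 1901 - 1 = 1900: (p + p//4 - p//100 + p//400) mod 7 = (1900 + 475 - 19 + 4) mod 7 = 2360 mod 7 = 1 -> Tuesday (Mon=0 ... Sun=6)
Days before July (Jan-Jun): 181; July 1 index = (1 + 181) mod 7 = 0 -> Monday
First Monday is July 1
Mondays: 1, 8, 15, 22, 29

5 Mondays


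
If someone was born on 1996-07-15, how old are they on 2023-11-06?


Birth: 1996-07-15
Reference: 2023-11-06
Year difference: 2023 - 1996 = 27

27 years old


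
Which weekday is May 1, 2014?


Target: May 1, 2014
Anchor: Jan 1, 2014. With p = 2014 - 1 = 2013: (p + p//4 - p//100 + p//400) mod 7 = (2013 + 503 - 20 + 5) mod 7 = 2501 mod 7 = 2 -> Wednesday (Mon=0 ... Sun=6)
Days before May (Jan-Apr): 120 days
Weekday index = (2 + 120) mod 7 = 3

Thursday


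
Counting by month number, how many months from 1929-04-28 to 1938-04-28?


From April 1929 to April 1938
9 years * 12 = 108 months = 108

108 months


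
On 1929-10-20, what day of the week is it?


Date: October 20, 1929
Anchor: Jan 1, 1929. With p = 1929 - 1 = 1928: (p + p//4 - p//100 + p//400) mod 7 = (1928 + 482 - 19 + 4) mod 7 = 2395 mod 7 = 1 -> Tuesday (Mon=0 ... Sun=6)
Days before October (Jan-Sep): 273; offset = 273 + 20 - 1 = 292
Weekday index = (1 + 292) mod 7 = 6

Day of the week: Sunday


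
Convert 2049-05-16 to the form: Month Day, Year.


ISO 2049-05-16 parses as year=2049, month=05, day=16
Month 5 -> May

May 16, 2049


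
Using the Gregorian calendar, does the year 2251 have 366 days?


Gregorian leap year rule: divisible by 4, but not by 100, unless also by 400.
2251 is not divisible by 4 -> not a leap year

No


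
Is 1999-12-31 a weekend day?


Anchor: Jan 1, 1999. With p = 1999 - 1 = 1998: (p + p//4 - p//100 + p//400) mod 7 = (1998 + 499 - 19 + 4) mod 7 = 2482 mod 7 = 4 -> Friday (Mon=0 ... Sun=6)
Day of year: 365; offset = 364
Weekday index = (4 + 364) mod 7 = 4 -> Friday
Weekend days: Saturday, Sunday

No


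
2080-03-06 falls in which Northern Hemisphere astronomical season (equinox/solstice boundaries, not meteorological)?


Date: March 6
Astronomical Winter (approx.; exact equinox/solstice day varies by year): December 21 to March 19
March 6 falls within the Winter window

Winter


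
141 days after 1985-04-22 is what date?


Start: 1985-04-22, add 141 days
April 1985 has 30 days: 30 - 22 = 8 days to April 30 -> 133 left
May 1985 has 31 days -> 102 left
June 1985 has 30 days -> 72 left
July 1985 has 31 days -> 41 left
August 1985 has 31 days -> 10 left
September 1985: 10 <= 30 -> lands on September 10

Result: 1985-09-10


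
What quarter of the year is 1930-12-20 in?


Month: December (month 12)
Q1: Jan-Mar, Q2: Apr-Jun, Q3: Jul-Sep, Q4: Oct-Dec

Q4


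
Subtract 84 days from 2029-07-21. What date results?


Start: 2029-07-21, subtract 84 days
Back 21 days from July 21 reaches June 30, 2029 -> 63 left
June 2029 has 30 days -> back to May 31, 2029 -> 33 left
May 2029 has 31 days -> back to April 30, 2029 -> 2 left
April 2029: 30 - 2 = 28 -> lands on April 28

Result: 2029-04-28


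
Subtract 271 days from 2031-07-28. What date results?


Start: 2031-07-28, subtract 271 days
Back 28 days from July 28 reaches June 30, 2031 -> 243 left
June 2031 has 30 days -> back to May 31, 2031 -> 213 left
May 2031 has 31 days -> back to April 30, 2031 -> 182 left
April 2031 has 30 days -> back to March 31, 2031 -> 152 left
March 2031 has 31 days -> back to February 28, 2031 -> 121 left
February 2031 has 28 days -> back to January 31, 2031 -> 93 left
January 2031 has 31 days -> back to December 31, 2030 -> 62 left
December 2030 has 31 days -> back to November 30, 2030 -> 31 left
November 2030 has 30 days -> back to October 31, 2030 -> 1 left
October 2030: 31 - 1 = 30 -> lands on October 30

Result: 2030-10-30


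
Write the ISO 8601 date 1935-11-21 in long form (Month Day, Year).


ISO 1935-11-21 parses as year=1935, month=11, day=21
Month 11 -> November

November 21, 1935


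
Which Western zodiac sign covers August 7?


Date: August 7
Conventional tropical zodiac dates: Leo from July 23 onward; Virgo starts August 23
August 7 falls within the Leo range

Leo


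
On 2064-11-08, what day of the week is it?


Date: November 8, 2064
Anchor: Jan 1, 2064. With p = 2064 - 1 = 2063: (p + p//4 - p//100 + p//400) mod 7 = (2063 + 515 - 20 + 5) mod 7 = 2563 mod 7 = 1 -> Tuesday (Mon=0 ... Sun=6)
Days before November (Jan-Oct): 305; offset = 305 + 8 - 1 = 312
Weekday index = (1 + 312) mod 7 = 5

Day of the week: Saturday


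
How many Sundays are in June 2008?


June 2008 has 30 days
Anchor: Jan 1, 2008. With p = 2008 - 1 = 2007: (p + p//4 - p//100 + p//400) mod 7 = (2007 + 501 - 20 + 5) mod 7 = 2493 mod 7 = 1 -> Tuesday (Mon=0 ... Sun=6)
Days before June (Jan-May): 152; June 1 index = (1 + 152) mod 7 = 6 -> Sunday
First Sunday is June 1
Sundays: 1, 8, 15, 22, 29

5 Sundays


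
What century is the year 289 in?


Century = (year - 1) // 100 + 1
= (289 - 1) // 100 + 1
= 288 // 100 + 1
= 2 + 1

3rd century


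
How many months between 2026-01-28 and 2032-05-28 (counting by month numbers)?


From January 2026 to May 2032
6 years * 12 = 72 months, plus 4 months = 76

76 months


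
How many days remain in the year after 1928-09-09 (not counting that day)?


Day of year: 253 of 366
Remaining = 366 - 253

113 days


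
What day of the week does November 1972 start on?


Target: November 1, 1972
Anchor: Jan 1, 1972. With p = 1972 - 1 = 1971: (p + p//4 - p//100 + p//400) mod 7 = (1971 + 492 - 19 + 4) mod 7 = 2448 mod 7 = 5 -> Saturday (Mon=0 ... Sun=6)
Days before November (Jan-Oct): 305 days
Weekday index = (5 + 305) mod 7 = 2

Wednesday


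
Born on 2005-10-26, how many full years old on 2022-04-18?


Birth: 2005-10-26
Reference: 2022-04-18
Year difference: 2022 - 2005 = 17
Birthday not yet reached in 2022, subtract 1

16 years old


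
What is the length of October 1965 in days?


October 1965

31 days


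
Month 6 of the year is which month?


Month 6 of 12

June


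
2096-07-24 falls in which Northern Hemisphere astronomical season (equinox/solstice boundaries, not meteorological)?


Date: July 24
Astronomical Summer (approx.; exact equinox/solstice day varies by year): June 21 to September 21
July 24 falls within the Summer window

Summer


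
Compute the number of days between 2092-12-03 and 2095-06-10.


From 2092-12-03 to 2095-06-10
2092-12-03: days before December = 31 + 29 + 31 + 30 + 31 + 30 + 31 + 31 + 30 + 31 + 30 = 335 (2092 is a leap year); day of year = 335 + 3 = 338
2095-06-10: days before June = 31 + 28 + 31 + 30 + 31 = 151 (2095 is not a leap year); day of year = 151 + 10 = 161
Rest of 2092: 366 - 338 = 28
Full years 2093 (365), 2094 (365): 730
Total = 28 + 730 + 161 = 919

919 days


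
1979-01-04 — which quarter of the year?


Month: January (month 1)
Q1: Jan-Mar, Q2: Apr-Jun, Q3: Jul-Sep, Q4: Oct-Dec

Q1
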